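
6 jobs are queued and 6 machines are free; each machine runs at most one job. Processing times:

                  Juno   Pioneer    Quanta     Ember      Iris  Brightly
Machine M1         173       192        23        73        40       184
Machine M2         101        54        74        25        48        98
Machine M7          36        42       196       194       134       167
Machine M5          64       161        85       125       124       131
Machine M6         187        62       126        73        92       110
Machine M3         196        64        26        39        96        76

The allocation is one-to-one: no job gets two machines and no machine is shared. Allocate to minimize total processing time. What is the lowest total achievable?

Optimal: Juno→Machine M5 (64 min), Pioneer→Machine M7 (42 min), Quanta→Machine M3 (26 min), Ember→Machine M2 (25 min), Iris→Machine M1 (40 min), Brightly→Machine M6 (110 min) — total 64+42+26+25+40+110 = 307 min.
Column-greedy (each machine in turn goes to its cheapest remaining job) gives 346 min, worse by 39.
Swapping Pioneer↔Quanta (Pioneer→Machine M3 64 min, Quanta→Machine M7 196 min) adds 192.
No other one-to-one assignment undercuts 307 min.

Min total: 307 min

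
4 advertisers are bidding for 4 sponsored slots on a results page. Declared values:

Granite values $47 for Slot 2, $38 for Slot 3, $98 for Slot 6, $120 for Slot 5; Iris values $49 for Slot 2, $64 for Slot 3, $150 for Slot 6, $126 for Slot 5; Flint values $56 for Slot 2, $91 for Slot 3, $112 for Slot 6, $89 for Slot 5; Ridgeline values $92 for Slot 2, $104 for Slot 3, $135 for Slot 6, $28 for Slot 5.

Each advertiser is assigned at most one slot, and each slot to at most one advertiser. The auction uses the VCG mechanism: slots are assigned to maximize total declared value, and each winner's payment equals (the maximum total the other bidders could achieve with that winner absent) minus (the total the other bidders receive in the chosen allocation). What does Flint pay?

Flint pays $12.

Efficient allocation: Granite→Slot 5 ($120), Iris→Slot 6 ($150), Flint→Slot 3 ($91), Ridgeline→Slot 2 ($92); total welfare W = $453.
Flint receives Slot 3 at value $91, so the others get W − 91 = $362.
Without Flint: best allocation of the remaining 3 bidders over all 4 slots is Granite→Slot 5 ($120), Iris→Slot 6 ($150), Ridgeline→Slot 3 ($104), total $374.
VCG payment = (others' best without Flint) − (others' welfare with Flint) = 374 − 362 = $12.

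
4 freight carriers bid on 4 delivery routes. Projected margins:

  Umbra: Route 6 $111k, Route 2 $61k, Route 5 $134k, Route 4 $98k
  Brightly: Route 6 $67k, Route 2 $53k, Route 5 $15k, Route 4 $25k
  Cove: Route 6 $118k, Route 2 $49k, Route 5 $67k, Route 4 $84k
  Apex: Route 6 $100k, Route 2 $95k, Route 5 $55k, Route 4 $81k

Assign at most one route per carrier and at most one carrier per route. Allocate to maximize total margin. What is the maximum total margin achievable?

Maximum total: $386k

Optimal: Umbra→Route 5 ($134k), Brightly→Route 2 ($53k), Cove→Route 6 ($118k), Apex→Route 4 ($81k) — total 134+53+118+81 = $386k.
Column-greedy (each route in turn goes to its best remaining carrier) gives $372k, worse by 14.
Next-best assignment: Umbra→Route 5, Brightly→Route 6, Cove→Route 4, Apex→Route 2 = $380k.
Swapping Apex↔Umbra (Apex→Route 5 $55k, Umbra→Route 4 $98k) loses 62.
Every other assignment is strictly worse.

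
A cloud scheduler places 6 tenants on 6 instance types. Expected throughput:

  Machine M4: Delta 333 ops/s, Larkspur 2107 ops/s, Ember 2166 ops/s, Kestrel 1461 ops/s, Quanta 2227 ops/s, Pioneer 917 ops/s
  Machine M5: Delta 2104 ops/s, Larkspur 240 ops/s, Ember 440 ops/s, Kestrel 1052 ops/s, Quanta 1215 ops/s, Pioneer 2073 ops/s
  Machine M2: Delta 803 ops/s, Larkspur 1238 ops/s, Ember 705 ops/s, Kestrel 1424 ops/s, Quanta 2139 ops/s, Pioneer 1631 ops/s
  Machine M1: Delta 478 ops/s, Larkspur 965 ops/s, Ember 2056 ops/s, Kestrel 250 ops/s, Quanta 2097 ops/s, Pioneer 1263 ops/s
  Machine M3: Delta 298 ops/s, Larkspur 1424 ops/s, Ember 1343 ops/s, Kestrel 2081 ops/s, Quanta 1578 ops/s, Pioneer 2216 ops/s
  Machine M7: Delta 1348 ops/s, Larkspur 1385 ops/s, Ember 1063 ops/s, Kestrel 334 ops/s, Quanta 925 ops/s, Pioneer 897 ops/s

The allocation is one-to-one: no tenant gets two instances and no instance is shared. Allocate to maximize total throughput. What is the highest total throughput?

Optimal: Delta→Machine M7 (1348 ops/s), Larkspur→Machine M4 (2107 ops/s), Ember→Machine M1 (2056 ops/s), Kestrel→Machine M3 (2081 ops/s), Quanta→Machine M2 (2139 ops/s), Pioneer→Machine M5 (2073 ops/s) — total 1348+2107+2056+2081+2139+2073 = 11804 ops/s.
Row-greedy (each tenant in turn takes its best remaining instance) gives 11384 ops/s, worse by 420.

Maximum total: 11804 ops/s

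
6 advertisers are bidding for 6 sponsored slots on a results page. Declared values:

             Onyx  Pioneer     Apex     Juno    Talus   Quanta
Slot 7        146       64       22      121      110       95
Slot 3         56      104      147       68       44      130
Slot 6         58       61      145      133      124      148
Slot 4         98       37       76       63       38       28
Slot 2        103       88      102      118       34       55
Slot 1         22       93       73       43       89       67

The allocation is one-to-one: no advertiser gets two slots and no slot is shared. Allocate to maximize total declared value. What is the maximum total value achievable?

Optimal: Onyx→Slot 4 ($98), Pioneer→Slot 1 ($93), Apex→Slot 3 ($147), Juno→Slot 2 ($118), Talus→Slot 7 ($110), Quanta→Slot 6 ($148) — total 98+93+147+118+110+148 = $714.
Row-greedy (each advertiser in turn takes its best remaining slot) gives $630, worse by 84.
Next-best assignment: Onyx→Slot 4, Pioneer→Slot 1, Apex→Slot 6, Juno→Slot 2, Talus→Slot 7, Quanta→Slot 3 = $694.
No other one-to-one assignment exceeds $714.

Maximum total: $714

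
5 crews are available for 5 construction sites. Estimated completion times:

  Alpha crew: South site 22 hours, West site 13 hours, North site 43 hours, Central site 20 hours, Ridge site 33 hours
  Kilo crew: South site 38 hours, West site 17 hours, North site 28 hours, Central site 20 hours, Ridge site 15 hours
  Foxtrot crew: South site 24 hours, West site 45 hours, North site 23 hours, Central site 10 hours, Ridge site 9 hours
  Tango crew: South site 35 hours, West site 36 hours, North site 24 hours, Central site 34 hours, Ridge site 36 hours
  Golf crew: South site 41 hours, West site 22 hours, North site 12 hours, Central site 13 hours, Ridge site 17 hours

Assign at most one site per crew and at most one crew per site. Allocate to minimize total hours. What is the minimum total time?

Optimal: Alpha crew→South site (22 hours), Kilo crew→West site (17 hours), Foxtrot crew→Ridge site (9 hours), Tango crew→North site (24 hours), Golf crew→Central site (13 hours) — total 22+17+9+24+13 = 85 hours.
Row-greedy (each crew in turn takes its cheapest remaining site) gives 103 hours, worse by 18.

Min total: 85 hours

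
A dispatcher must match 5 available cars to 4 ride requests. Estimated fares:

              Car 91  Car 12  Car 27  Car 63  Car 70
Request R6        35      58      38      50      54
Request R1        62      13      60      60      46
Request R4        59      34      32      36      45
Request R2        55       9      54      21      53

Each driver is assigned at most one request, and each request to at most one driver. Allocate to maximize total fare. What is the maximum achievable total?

Maximum total: $231

Optimal: Car 12→Request R6 ($58), Car 63→Request R1 ($60), Car 91→Request R4 ($59), Car 27→Request R2 ($54) — total 58+60+59+54 = $231.
Next-best assignment: Car 12→Request R6, Car 27→Request R1, Car 91→Request R4, Car 70→Request R2 = $230.
Swapping Car 63↔Car 27 (Car 63→Request R2 $21, Car 27→Request R1 $60) loses 33.
Checked against all permutations: $231 is optimal.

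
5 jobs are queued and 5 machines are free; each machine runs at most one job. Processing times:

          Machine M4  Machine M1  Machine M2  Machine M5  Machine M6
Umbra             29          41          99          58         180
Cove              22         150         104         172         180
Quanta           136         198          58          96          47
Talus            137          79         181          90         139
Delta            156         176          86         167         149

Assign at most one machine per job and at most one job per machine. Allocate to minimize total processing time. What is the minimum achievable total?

Treat this as an assignment problem: match each job to one machine.
Optimal: Umbra→Machine M1 (41 min), Cove→Machine M4 (22 min), Quanta→Machine M6 (47 min), Talus→Machine M5 (90 min), Delta→Machine M2 (86 min) — total 41+22+47+90+86 = 286 min.

Min total: 286 min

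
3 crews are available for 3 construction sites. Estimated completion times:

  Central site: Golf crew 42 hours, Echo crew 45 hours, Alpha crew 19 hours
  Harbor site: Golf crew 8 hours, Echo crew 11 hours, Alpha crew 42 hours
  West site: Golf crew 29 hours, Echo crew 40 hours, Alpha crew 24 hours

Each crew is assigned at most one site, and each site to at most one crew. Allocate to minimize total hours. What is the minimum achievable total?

Optimal: Golf crew→West site (29 hours), Echo crew→Harbor site (11 hours), Alpha crew→Central site (19 hours) — total 29+11+19 = 59 hours.
Row-greedy (each crew in turn takes its cheapest remaining site) gives 67 hours, worse by 8.
Next-best assignment: Golf crew→Harbor site, Echo crew→West site, Alpha crew→Central site = 67 hours.
Swapping Golf crew↔Alpha crew (Golf crew→Central site 42 hours, Alpha crew→West site 24 hours) adds 18.

Min total: 59 hours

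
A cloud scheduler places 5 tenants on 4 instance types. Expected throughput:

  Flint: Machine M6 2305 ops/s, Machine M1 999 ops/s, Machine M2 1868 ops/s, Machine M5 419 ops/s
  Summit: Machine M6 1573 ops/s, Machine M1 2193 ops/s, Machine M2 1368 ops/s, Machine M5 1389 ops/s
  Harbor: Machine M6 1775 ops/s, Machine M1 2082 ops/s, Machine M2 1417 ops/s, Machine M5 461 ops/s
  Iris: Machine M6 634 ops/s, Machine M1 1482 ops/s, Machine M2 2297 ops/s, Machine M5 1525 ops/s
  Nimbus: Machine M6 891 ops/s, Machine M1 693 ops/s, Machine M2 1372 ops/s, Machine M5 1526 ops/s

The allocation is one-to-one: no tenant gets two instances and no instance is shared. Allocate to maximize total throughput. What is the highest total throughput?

Optimal: Flint→Machine M6 (2305 ops/s), Summit→Machine M1 (2193 ops/s), Iris→Machine M2 (2297 ops/s), Nimbus→Machine M5 (1526 ops/s) — total 2305+2193+2297+1526 = 8321 ops/s.
Row-greedy (each tenant in turn takes its best remaining instance) gives 7440 ops/s, worse by 881.
Next-best assignment: Flint→Machine M6, Harbor→Machine M1, Iris→Machine M2, Nimbus→Machine M5 = 8210 ops/s.
No other one-to-one assignment exceeds 8321 ops/s.

Max total: 8321 ops/s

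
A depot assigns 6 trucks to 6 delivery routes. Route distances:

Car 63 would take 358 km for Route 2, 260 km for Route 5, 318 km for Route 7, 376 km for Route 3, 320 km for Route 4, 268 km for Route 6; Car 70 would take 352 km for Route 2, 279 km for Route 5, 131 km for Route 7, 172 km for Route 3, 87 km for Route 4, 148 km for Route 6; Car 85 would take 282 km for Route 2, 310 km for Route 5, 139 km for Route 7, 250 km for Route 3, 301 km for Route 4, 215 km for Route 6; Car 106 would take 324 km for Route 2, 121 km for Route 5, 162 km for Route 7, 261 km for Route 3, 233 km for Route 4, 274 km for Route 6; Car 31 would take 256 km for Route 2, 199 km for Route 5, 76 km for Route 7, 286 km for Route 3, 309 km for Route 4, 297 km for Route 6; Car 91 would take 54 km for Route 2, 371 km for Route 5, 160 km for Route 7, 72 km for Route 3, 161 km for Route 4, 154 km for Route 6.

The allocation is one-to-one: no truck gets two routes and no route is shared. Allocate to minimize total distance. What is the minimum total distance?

Min total: 856 km

This is the linear assignment problem.
Optimal: Car 63→Route 6 (268 km), Car 70→Route 4 (87 km), Car 85→Route 3 (250 km), Car 106→Route 5 (121 km), Car 31→Route 7 (76 km), Car 91→Route 2 (54 km) — total 268+87+250+121+76+54 = 856 km.
Column-greedy (each route in turn goes to its cheapest remaining truck) gives 992 km, worse by 136.
Swapping Car 91↔Car 63 (Car 91→Route 6 154 km, Car 63→Route 2 358 km) adds 190.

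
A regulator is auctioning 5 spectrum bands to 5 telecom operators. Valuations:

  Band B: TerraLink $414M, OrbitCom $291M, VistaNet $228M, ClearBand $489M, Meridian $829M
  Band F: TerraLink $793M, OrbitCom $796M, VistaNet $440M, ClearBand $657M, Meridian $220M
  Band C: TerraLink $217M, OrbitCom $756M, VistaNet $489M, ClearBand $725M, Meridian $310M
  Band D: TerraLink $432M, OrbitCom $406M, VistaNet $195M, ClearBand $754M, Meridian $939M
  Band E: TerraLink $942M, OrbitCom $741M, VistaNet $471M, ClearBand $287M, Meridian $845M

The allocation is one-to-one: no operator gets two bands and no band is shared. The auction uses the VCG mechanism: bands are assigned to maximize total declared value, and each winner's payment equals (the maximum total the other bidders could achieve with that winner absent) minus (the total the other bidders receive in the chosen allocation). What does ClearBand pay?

Efficient allocation: TerraLink→Band E ($942M), OrbitCom→Band F ($796M), VistaNet→Band C ($489M), ClearBand→Band D ($754M), Meridian→Band B ($829M); total welfare W = $3810M.
ClearBand receives Band D at value $754M, so the others get W − 754 = $3056M.
Without ClearBand: best allocation of the remaining 4 bidders over all 5 bands is TerraLink→Band E ($942M), OrbitCom→Band F ($796M), VistaNet→Band C ($489M), Meridian→Band D ($939M), total $3166M.
VCG payment = (others' best without ClearBand) − (others' welfare with ClearBand) = 3166 − 3056 = $110M.

ClearBand pays $110M.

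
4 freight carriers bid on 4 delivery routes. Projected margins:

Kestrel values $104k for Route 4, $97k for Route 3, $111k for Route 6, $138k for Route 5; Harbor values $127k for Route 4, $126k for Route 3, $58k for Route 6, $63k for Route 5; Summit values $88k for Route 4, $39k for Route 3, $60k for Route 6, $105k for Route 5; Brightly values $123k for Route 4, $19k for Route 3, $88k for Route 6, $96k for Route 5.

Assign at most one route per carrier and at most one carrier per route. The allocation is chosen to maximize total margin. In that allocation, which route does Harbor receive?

This is the linear assignment problem.
Optimal: Kestrel→Route 6 ($111k), Harbor→Route 3 ($126k), Summit→Route 5 ($105k), Brightly→Route 4 ($123k) — total 111+126+105+123 = $465k.
Row-greedy (each carrier in turn takes its best remaining route) gives $344k, worse by 121.
Swapping Brightly↔Kestrel (Brightly→Route 6 $88k, Kestrel→Route 4 $104k) loses 42.
Harbor's own top route is Route 4 ($127k), but forcing Harbor→Route 4 and reassigning the rest optimally gives only $417k — worse by 48.

Harbor receives Route 3.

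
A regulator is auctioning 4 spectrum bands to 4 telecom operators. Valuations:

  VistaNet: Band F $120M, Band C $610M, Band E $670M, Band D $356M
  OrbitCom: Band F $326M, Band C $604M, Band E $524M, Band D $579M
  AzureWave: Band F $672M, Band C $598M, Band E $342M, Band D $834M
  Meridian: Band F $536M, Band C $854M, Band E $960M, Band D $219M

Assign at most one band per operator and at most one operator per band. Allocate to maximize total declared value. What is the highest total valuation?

Maximum total: $2821M

Optimal: VistaNet→Band C ($610M), OrbitCom→Band D ($579M), AzureWave→Band F ($672M), Meridian→Band E ($960M) — total 610+579+672+960 = $2821M.
Column-greedy (each band in turn goes to its best remaining operator) gives $2775M, worse by 46.
Every other assignment is strictly worse.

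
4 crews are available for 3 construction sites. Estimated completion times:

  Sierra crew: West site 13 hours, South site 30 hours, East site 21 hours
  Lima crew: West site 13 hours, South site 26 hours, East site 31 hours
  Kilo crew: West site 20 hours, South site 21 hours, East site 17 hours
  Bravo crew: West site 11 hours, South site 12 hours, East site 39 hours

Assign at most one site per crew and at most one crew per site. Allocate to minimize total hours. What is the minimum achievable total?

Optimal: Sierra crew→West site (13 hours), Bravo crew→South site (12 hours), Kilo crew→East site (17 hours) — total 13+12+17 = 42 hours.
Row-greedy (each crew in turn takes its cheapest remaining site) gives 56 hours, worse by 14.
No other one-to-one assignment undercuts 42 hours.

Minimum total: 42 hours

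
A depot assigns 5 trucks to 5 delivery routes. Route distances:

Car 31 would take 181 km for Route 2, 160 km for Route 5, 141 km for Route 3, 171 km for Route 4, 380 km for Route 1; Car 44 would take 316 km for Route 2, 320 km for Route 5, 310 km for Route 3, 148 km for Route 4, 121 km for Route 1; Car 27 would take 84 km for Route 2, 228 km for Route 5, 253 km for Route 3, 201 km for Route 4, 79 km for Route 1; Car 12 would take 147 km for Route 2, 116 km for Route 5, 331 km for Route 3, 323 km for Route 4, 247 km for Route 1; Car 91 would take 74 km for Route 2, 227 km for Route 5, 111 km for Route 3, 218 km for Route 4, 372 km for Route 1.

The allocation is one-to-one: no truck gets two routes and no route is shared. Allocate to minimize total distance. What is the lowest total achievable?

Minimum total: 558 km

This is a one-to-one assignment (minimum-cost bipartite matching).
Optimal: Car 31→Route 3 (141 km), Car 44→Route 4 (148 km), Car 27→Route 1 (79 km), Car 12→Route 5 (116 km), Car 91→Route 2 (74 km) — total 141+148+79+116+74 = 558 km.
Every other assignment is strictly worse.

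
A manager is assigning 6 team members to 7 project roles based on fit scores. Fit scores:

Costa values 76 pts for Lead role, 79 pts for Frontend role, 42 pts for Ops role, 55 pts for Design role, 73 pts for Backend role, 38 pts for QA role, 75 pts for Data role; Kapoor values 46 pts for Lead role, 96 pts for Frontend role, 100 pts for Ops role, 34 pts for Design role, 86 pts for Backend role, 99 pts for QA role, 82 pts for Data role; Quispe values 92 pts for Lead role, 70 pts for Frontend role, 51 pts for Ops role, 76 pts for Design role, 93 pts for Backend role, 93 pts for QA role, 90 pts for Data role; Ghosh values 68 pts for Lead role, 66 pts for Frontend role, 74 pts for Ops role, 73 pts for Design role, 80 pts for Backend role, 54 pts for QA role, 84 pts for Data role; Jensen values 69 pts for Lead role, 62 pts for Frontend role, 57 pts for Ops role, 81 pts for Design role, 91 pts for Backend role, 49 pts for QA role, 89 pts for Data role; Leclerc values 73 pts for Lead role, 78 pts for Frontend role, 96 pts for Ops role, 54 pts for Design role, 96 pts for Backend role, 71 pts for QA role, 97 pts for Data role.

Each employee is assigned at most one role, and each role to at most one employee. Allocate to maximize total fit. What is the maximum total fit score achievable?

Treat this as an assignment problem: match each employee to one role.
Optimal: Costa→Frontend role (79 pts), Kapoor→QA role (99 pts), Quispe→Lead role (92 pts), Ghosh→Data role (84 pts), Jensen→Backend role (91 pts), Leclerc→Ops role (96 pts) — total 79+99+92+84+91+96 = 541 pts.
Column-greedy (each role in turn goes to its best remaining employee) gives 483 pts, worse by 58.
Every other assignment is strictly worse.

Maximum total: 541 pts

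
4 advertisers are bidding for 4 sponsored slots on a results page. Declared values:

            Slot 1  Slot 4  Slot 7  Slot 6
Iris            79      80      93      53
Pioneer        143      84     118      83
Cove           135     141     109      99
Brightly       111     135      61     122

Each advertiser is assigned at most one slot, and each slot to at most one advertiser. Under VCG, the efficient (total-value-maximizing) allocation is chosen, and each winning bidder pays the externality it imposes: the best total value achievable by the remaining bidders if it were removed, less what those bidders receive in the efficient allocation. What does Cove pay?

Efficient allocation: Iris→Slot 7 ($93), Pioneer→Slot 1 ($143), Cove→Slot 4 ($141), Brightly→Slot 6 ($122); total welfare W = $499.
Cove receives Slot 4 at value $141, so the others get W − 141 = $358.
Without Cove: best allocation of the remaining 3 bidders over all 4 slots is Iris→Slot 7 ($93), Pioneer→Slot 1 ($143), Brightly→Slot 4 ($135), total $371.
VCG payment = (others' best without Cove) − (others' welfare with Cove) = 371 − 358 = $13.

Cove pays $13.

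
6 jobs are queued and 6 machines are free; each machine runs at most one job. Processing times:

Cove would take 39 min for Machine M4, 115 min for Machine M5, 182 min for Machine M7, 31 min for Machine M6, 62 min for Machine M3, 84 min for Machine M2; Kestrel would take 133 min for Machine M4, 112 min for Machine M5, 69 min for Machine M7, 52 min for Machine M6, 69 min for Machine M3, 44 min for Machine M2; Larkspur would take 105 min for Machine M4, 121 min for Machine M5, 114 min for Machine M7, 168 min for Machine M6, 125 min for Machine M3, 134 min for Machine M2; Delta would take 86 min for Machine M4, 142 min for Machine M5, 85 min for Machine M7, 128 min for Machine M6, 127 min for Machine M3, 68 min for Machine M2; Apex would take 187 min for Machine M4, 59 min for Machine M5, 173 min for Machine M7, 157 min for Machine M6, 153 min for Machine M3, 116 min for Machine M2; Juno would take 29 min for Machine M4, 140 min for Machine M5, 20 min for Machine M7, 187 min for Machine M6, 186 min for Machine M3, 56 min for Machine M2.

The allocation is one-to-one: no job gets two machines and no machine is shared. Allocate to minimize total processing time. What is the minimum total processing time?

Min total: 352 min

This is a one-to-one assignment (minimum-cost bipartite matching).
Optimal: Cove→Machine M6 (31 min), Kestrel→Machine M3 (69 min), Larkspur→Machine M4 (105 min), Delta→Machine M2 (68 min), Apex→Machine M5 (59 min), Juno→Machine M7 (20 min) — total 31+69+105+68+59+20 = 352 min.
Min-entry greedy (repeatedly take the single cheapest remaining cell) gives 365 min, worse by 13.
Swapping Kestrel↔Larkspur (Kestrel→Machine M4 133 min, Larkspur→Machine M3 125 min) adds 84.
Every other assignment is strictly worse.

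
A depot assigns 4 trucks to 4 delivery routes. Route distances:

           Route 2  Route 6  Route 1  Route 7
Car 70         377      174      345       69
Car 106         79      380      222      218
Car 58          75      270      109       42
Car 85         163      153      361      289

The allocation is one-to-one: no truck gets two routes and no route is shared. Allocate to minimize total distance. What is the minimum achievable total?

Min total: 410 km

Optimal: Car 70→Route 7 (69 km), Car 106→Route 2 (79 km), Car 58→Route 1 (109 km), Car 85→Route 6 (153 km) — total 69+79+109+153 = 410 km.
Column-greedy (each route in turn goes to its cheapest remaining truck) gives 519 km, worse by 109.
Next-best assignment: Car 70→Route 7, Car 106→Route 1, Car 58→Route 2, Car 85→Route 6 = 519 km.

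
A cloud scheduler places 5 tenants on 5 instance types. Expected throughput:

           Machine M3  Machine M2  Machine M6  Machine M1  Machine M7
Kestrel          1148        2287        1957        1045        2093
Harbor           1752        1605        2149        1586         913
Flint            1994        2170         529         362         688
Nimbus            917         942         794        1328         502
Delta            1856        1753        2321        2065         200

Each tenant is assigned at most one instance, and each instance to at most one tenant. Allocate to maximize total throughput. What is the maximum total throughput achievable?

Optimal: Kestrel→Machine M7 (2093 ops/s), Harbor→Machine M3 (1752 ops/s), Flint→Machine M2 (2170 ops/s), Nimbus→Machine M1 (1328 ops/s), Delta→Machine M6 (2321 ops/s) — total 2093+1752+2170+1328+2321 = 9664 ops/s.
Next-best assignment: Kestrel→Machine M7, Harbor→Machine M6, Flint→Machine M2, Nimbus→Machine M1, Delta→Machine M3 = 9596 ops/s.
Swapping Flint↔Harbor (Flint→Machine M3 1994 ops/s, Harbor→Machine M2 1605 ops/s) loses 323.
Checked against all permutations: 9664 ops/s is optimal.

Max total: 9664 ops/s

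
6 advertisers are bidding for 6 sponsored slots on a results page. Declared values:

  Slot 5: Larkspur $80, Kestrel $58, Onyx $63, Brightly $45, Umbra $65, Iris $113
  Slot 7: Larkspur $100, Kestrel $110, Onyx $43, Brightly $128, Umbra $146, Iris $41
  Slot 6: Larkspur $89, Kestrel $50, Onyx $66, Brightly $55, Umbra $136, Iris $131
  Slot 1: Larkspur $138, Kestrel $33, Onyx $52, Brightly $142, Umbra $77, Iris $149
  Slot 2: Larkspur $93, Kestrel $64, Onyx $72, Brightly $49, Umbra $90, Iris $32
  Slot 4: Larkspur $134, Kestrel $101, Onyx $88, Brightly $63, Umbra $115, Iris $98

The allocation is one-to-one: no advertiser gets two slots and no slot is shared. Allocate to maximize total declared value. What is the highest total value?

Max total: $707

Optimal: Larkspur→Slot 4 ($134), Kestrel→Slot 7 ($110), Onyx→Slot 2 ($72), Brightly→Slot 1 ($142), Umbra→Slot 6 ($136), Iris→Slot 5 ($113) — total 134+110+72+142+136+113 = $707.
Row-greedy (each advertiser in turn takes its best remaining slot) gives $594, worse by 113.
Swapping Kestrel↔Brightly (Kestrel→Slot 1 $33, Brightly→Slot 7 $128) loses 91.
Checked against all permutations: $707 is optimal.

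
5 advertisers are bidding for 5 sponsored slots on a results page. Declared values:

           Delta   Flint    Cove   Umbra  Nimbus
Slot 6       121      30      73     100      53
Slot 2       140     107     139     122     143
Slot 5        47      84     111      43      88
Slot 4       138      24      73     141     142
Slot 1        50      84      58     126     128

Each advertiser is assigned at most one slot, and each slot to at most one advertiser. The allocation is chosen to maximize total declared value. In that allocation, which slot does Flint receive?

Flint receives Slot 5.

Optimal: Delta→Slot 6 ($121), Flint→Slot 5 ($84), Cove→Slot 2 ($139), Umbra→Slot 4 ($141), Nimbus→Slot 1 ($128) — total 121+84+139+141+128 = $613.
Max-entry greedy (repeatedly take the single best remaining cell) gives $600, worse by 13.
Next-best assignment: Delta→Slot 6, Flint→Slot 5, Cove→Slot 2, Umbra→Slot 1, Nimbus→Slot 4 = $612.
Flint's own top slot is Slot 2 ($107), but forcing Flint→Slot 2 and reassigning the rest optimally gives only $608 — worse by 5.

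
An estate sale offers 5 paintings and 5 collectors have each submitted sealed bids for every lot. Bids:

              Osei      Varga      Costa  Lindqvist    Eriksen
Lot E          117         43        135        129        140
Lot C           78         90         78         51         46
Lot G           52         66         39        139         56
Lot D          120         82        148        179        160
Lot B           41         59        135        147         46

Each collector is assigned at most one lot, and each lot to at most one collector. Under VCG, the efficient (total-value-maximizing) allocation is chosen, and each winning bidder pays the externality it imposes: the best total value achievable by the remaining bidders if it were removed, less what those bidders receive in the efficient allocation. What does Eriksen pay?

Efficient allocation: Osei→Lot E ($117), Varga→Lot C ($90), Costa→Lot B ($135), Lindqvist→Lot G ($139), Eriksen→Lot D ($160); total welfare W = $641.
Eriksen receives Lot D at value $160, so the others get W − 160 = $481.
Without Eriksen: best allocation of the remaining 4 bidders over all 5 lots is Osei→Lot E ($117), Varga→Lot C ($90), Costa→Lot B ($135), Lindqvist→Lot D ($179), total $521.
VCG payment = (others' best without Eriksen) − (others' welfare with Eriksen) = 521 − 481 = $40.

Eriksen pays $40.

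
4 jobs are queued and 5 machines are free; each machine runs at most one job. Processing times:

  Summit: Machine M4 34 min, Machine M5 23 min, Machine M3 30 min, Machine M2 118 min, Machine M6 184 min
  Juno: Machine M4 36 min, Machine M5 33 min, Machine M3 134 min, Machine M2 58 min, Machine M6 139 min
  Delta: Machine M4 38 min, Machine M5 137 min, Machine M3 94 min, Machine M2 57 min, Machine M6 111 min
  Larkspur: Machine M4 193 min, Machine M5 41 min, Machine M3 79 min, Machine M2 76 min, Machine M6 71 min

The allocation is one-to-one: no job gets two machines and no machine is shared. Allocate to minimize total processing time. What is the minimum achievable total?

Minimum total: 164 min

Optimal: Summit→Machine M3 (30 min), Juno→Machine M4 (36 min), Delta→Machine M2 (57 min), Larkspur→Machine M5 (41 min) — total 30+36+57+41 = 164 min.
Row-greedy (each job in turn takes its cheapest remaining machine) gives 187 min, worse by 23.
Checked against all permutations: 164 min is optimal.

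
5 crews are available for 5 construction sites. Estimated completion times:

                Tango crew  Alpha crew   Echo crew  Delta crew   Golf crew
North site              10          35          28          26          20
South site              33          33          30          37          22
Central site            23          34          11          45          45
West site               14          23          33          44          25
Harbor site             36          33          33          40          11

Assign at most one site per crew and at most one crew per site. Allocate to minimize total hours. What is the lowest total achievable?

Optimal: Tango crew→North site (10 hours), Alpha crew→West site (23 hours), Echo crew→Central site (11 hours), Delta crew→South site (37 hours), Golf crew→Harbor site (11 hours) — total 10+23+11+37+11 = 92 hours.
Column-greedy (each site in turn goes to its cheapest remaining crew) gives 106 hours, worse by 14.

Minimum total: 92 hours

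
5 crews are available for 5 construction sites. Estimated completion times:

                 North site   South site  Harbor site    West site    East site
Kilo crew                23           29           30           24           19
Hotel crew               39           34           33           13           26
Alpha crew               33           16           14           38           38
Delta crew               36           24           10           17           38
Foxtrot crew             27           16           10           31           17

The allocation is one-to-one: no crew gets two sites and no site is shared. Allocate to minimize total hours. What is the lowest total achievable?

Minimum total: 79 hours

This is the linear assignment problem.
Optimal: Kilo crew→North site (23 hours), Hotel crew→West site (13 hours), Alpha crew→South site (16 hours), Delta crew→Harbor site (10 hours), Foxtrot crew→East site (17 hours) — total 23+13+16+10+17 = 79 hours.
Row-greedy (each crew in turn takes its cheapest remaining site) gives 97 hours, worse by 18.
Checked against all permutations: 79 hours is optimal.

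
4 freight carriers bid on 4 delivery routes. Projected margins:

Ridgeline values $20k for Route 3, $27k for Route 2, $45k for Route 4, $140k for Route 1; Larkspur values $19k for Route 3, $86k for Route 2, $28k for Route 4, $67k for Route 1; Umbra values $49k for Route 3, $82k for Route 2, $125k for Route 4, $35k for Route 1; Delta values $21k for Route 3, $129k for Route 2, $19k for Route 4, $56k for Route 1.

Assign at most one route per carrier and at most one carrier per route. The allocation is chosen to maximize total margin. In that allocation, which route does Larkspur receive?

Larkspur receives Route 3.

Optimal: Ridgeline→Route 1 ($140k), Larkspur→Route 3 ($19k), Umbra→Route 4 ($125k), Delta→Route 2 ($129k) — total 140+19+125+129 = $413k.
Row-greedy (each carrier in turn takes its best remaining route) gives $372k, worse by 41.
Swapping Delta↔Ridgeline (Delta→Route 1 $56k, Ridgeline→Route 2 $27k) loses 186.
Larkspur's own top route is Route 2 ($86k), but forcing Larkspur→Route 2 and reassigning the rest optimally gives only $372k — worse by 41.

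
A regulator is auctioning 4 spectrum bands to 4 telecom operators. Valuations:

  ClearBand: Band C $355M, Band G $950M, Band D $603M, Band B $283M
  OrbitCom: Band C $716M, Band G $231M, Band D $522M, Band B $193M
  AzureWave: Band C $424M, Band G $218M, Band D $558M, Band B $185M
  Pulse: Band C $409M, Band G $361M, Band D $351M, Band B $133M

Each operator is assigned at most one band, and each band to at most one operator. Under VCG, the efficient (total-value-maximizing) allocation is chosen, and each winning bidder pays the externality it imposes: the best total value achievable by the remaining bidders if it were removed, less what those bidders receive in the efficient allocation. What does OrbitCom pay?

Efficient allocation: ClearBand→Band G ($950M), OrbitCom→Band C ($716M), AzureWave→Band D ($558M), Pulse→Band B ($133M); total welfare W = $2357M.
OrbitCom receives Band C at value $716M, so the others get W − 716 = $1641M.
Without OrbitCom: best allocation of the remaining 3 bidders over all 4 bands is ClearBand→Band G ($950M), AzureWave→Band D ($558M), Pulse→Band C ($409M), total $1917M.
VCG payment = (others' best without OrbitCom) − (others' welfare with OrbitCom) = 1917 − 1641 = $276M.

OrbitCom pays $276M.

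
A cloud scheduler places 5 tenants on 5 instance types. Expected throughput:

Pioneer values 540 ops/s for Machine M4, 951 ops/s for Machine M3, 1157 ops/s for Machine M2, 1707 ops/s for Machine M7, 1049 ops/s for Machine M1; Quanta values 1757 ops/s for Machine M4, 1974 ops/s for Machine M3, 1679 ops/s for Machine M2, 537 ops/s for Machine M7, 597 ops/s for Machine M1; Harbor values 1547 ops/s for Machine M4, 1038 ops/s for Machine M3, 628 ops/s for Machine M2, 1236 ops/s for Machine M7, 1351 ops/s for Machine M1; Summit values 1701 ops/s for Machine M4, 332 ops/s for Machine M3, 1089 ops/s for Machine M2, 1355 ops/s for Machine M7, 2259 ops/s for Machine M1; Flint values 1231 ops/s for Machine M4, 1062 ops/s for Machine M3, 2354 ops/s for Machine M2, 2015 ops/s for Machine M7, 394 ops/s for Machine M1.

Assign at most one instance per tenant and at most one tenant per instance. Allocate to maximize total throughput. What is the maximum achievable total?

Max total: 9841 ops/s

Optimal: Pioneer→Machine M7 (1707 ops/s), Quanta→Machine M3 (1974 ops/s), Harbor→Machine M4 (1547 ops/s), Summit→Machine M1 (2259 ops/s), Flint→Machine M2 (2354 ops/s) — total 1707+1974+1547+2259+2354 = 9841 ops/s.
Column-greedy (each instance in turn goes to its best remaining tenant) gives 6682 ops/s, worse by 3159.
Swapping Pioneer↔Harbor (Pioneer→Machine M4 540 ops/s, Harbor→Machine M7 1236 ops/s) loses 1478.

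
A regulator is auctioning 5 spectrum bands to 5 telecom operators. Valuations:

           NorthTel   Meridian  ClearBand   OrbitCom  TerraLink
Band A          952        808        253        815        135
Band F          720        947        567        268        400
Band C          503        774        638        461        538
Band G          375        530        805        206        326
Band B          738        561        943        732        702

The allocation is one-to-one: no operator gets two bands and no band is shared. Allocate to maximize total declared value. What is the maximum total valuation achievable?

Maximum total: $3974M

Optimal: NorthTel→Band A ($952M), Meridian→Band F ($947M), ClearBand→Band G ($805M), OrbitCom→Band B ($732M), TerraLink→Band C ($538M) — total 952+947+805+732+538 = $3974M.
Max-entry greedy (repeatedly take the single best remaining cell) gives $3586M, worse by 388.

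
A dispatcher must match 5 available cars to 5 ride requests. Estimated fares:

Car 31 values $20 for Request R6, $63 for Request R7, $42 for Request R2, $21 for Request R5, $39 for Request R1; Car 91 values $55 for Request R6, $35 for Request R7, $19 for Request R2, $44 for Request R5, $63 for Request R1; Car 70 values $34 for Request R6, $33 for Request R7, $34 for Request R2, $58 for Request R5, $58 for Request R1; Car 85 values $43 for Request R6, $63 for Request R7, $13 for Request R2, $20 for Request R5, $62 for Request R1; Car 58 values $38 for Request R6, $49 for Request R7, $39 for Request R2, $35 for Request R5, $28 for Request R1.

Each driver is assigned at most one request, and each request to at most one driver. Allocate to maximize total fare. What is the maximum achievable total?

Max total: $277

Optimal: Car 31→Request R7 ($63), Car 91→Request R6 ($55), Car 70→Request R5 ($58), Car 85→Request R1 ($62), Car 58→Request R2 ($39) — total 63+55+58+62+39 = $277.
Max-entry greedy (repeatedly take the single best remaining cell) gives $266, worse by 11.
Next-best assignment: Car 31→Request R7, Car 91→Request R1, Car 70→Request R5, Car 85→Request R6, Car 58→Request R2 = $266.
Swapping Car 70↔Car 85 (Car 70→Request R1 $58, Car 85→Request R5 $20) loses 42.
No other one-to-one assignment exceeds $277.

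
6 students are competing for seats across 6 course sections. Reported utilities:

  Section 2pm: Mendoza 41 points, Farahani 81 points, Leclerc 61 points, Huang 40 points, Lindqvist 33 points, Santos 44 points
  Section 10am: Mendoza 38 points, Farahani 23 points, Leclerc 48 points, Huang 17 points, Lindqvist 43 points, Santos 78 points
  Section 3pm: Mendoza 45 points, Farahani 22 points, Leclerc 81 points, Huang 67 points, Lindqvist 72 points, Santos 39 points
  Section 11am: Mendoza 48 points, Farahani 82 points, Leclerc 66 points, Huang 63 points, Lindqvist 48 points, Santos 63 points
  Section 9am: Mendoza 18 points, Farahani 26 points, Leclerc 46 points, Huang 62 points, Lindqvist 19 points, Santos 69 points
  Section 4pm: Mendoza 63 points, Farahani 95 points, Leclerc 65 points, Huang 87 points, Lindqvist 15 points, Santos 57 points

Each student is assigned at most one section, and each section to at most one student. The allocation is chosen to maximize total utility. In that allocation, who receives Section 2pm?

Farahani receives Section 2pm.

Optimal: Mendoza→Section 4pm (63 points), Farahani→Section 2pm (81 points), Leclerc→Section 11am (66 points), Huang→Section 9am (62 points), Lindqvist→Section 3pm (72 points), Santos→Section 10am (78 points) — total 63+81+66+62+72+78 = 422 points.
Column-greedy (each section in turn goes to its best remaining student) gives 385 points, worse by 37.
Next-best assignment: Mendoza→Section 4pm, Farahani→Section 11am, Leclerc→Section 2pm, Huang→Section 9am, Lindqvist→Section 3pm, Santos→Section 10am = 418 points.
Farahani's own top section is Section 4pm (95 points), but forcing Farahani→Section 4pm and reassigning the rest optimally gives only 416 points — worse by 6.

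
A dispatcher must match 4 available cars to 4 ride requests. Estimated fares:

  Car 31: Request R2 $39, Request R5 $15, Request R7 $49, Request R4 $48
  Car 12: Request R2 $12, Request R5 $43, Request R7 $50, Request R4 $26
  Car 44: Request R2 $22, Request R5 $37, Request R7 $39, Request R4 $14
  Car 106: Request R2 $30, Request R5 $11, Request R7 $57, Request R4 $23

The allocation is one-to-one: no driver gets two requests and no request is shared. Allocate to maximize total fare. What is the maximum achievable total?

Max total: $170

This is the linear assignment problem.
Optimal: Car 31→Request R4 ($48), Car 12→Request R5 ($43), Car 44→Request R2 ($22), Car 106→Request R7 ($57) — total 48+43+22+57 = $170.
Column-greedy (each request in turn goes to its best remaining driver) gives $153, worse by 17.
Swapping Car 12↔Car 44 (Car 12→Request R2 $12, Car 44→Request R5 $37) loses 16.
Checked against all permutations: $170 is optimal.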